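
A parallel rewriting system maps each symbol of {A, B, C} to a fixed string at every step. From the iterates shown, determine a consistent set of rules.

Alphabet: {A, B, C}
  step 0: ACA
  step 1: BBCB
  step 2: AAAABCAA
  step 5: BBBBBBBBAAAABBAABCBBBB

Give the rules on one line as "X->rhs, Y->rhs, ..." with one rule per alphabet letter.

A->B, B->AA, C->BC

  step 1 ⇒ step 2: BBCB ⇒ AA·AA·BC·AA
    B ↦ AA
    C ↦ BC
  step 0 ⇒ step 1: ACA ⇒ B·BC·B
    A ↦ B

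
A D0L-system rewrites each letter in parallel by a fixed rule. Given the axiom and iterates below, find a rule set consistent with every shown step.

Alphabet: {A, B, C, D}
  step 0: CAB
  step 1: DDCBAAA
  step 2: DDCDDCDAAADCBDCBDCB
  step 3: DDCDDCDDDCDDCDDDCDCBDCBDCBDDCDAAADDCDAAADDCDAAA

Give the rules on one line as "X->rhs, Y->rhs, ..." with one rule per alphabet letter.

  step 2 ⇒ step 3: DDCDDCDAAADCBDCBDCB ⇒ DDC·DDC·D·DDC·DDC·D·DDC·DCB·DCB·DCB·DDC·D·AAA·DDC·D·AAA·DDC·D·AAA
    A ↦ DCB
    B ↦ AAA
    C ↦ D
    D ↦ DDC

A->DCB, B->AAA, C->D, D->DDC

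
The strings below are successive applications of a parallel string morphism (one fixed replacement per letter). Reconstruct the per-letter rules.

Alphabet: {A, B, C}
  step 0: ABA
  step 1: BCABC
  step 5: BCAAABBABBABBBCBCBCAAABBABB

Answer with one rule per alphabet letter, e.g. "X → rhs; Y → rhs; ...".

A->BC, B->A, C->BB

  step 0 ⇒ step 1: ABA ⇒ BC·A·BC
    A ↦ BC
    B ↦ A
    C ↦ BB  (constrained at step 1)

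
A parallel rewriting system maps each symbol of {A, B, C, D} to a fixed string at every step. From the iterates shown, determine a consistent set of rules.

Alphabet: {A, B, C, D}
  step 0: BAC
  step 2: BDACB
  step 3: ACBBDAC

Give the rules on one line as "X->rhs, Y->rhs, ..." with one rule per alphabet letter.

  step 2 ⇒ step 3: BDACB ⇒ AC·B·B·D·AC
    A ↦ B
    B ↦ AC
    C ↦ D
    D ↦ B

A->B, B->AC, C->D, D->B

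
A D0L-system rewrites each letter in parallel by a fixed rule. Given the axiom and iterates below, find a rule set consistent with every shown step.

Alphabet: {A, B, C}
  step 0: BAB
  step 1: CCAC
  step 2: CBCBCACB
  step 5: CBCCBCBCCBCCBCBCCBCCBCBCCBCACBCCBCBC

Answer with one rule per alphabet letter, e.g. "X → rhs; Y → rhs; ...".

A->CA, B->C, C->CB

  step 1 ⇒ step 2: CCAC ⇒ CB·CB·CA·CB
    A ↦ CA
    C ↦ CB
  step 0 ⇒ step 1: BAB ⇒ C·CA·C
    B ↦ C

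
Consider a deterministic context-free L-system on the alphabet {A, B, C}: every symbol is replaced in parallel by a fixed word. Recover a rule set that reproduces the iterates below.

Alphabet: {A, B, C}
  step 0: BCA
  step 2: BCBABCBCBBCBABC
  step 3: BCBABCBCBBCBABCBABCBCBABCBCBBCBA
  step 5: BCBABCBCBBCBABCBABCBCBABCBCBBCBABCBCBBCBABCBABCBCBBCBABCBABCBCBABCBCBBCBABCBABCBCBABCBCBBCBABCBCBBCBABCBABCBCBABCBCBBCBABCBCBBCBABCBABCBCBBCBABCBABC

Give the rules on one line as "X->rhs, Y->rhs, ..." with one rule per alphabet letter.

A->BCB, B->BC, C->BA

  step 2 ⇒ step 3: BCBABCBCBBCBABC ⇒ BC·BA·BC·BCB·BC·BA·BC·BA·BC·BC·BA·BC·BCB·BC·BA
    A ↦ BCB
    B ↦ BC
    C ↦ BA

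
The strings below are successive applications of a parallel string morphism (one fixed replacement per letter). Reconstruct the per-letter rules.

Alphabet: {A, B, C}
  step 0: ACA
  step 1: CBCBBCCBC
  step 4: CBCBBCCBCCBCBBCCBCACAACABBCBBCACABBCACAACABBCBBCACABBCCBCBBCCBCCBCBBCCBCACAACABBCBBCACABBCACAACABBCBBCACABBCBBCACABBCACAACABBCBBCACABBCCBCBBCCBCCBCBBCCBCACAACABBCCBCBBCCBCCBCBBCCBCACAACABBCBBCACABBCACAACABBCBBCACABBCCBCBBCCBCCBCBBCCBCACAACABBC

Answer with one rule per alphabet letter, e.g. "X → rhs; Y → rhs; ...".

A->CBC, B->ACA, C->BBC

  step 0 ⇒ step 1: ACA ⇒ CBC·BBC·CBC
    A ↦ CBC
    C ↦ BBC
    B ↦ ACA  (constrained at step 1)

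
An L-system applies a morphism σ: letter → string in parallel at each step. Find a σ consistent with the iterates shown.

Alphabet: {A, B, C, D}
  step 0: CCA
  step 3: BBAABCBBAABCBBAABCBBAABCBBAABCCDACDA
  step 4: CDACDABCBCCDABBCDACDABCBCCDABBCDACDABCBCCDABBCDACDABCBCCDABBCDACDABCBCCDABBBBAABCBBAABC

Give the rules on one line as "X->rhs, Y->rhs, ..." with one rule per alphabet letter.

  step 3 ⇒ step 4: BBAABCBBAABCBBAABCBBAABCBBAABCCDACDA ⇒ CDA·CDA·BC·BC·CDA·BB·CDA·CDA·BC·BC·CDA·BB·CDA·CDA·BC·BC·CDA·BB·CDA·CDA·BC·BC·CDA·BB·CDA·CDA·BC·BC·CDA·BB·BB·AA·BC·BB·AA·BC
    A ↦ BC
    B ↦ CDA
    C ↦ BB
    D ↦ AA

A->BC, B->CDA, C->BB, D->AA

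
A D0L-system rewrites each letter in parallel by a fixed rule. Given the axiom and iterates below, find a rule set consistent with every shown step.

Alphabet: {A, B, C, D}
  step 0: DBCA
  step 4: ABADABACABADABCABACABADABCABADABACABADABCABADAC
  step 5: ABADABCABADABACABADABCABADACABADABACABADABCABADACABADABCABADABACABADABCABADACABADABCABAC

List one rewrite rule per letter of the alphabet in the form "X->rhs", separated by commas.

  step 4 ⇒ step 5: ABADABACABADABCABACABADABCABADABACABADABCABADAC ⇒ AB·AD·AB·C·AB·AD·AB·AC·AB·AD·AB·C·AB·AD·AC·AB·AD·AB·AC·AB·AD·AB·C·AB·AD·AC·AB·AD·AB·C·AB·AD·AB·AC·AB·AD·AB·C·AB·AD·AC·AB·AD·AB·C·AB·AC
    A ↦ AB
    B ↦ AD
    C ↦ AC
    D ↦ C

A->AB, B->AD, C->AC, D->C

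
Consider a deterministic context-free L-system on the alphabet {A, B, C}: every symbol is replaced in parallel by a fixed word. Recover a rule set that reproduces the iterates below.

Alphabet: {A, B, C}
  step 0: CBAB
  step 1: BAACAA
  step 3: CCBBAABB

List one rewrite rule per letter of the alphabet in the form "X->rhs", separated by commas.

  step 0 ⇒ step 1: CBAB ⇒ B·AA·C·AA
    A ↦ C
    B ↦ AA
    C ↦ B

A->C, B->AA, C->B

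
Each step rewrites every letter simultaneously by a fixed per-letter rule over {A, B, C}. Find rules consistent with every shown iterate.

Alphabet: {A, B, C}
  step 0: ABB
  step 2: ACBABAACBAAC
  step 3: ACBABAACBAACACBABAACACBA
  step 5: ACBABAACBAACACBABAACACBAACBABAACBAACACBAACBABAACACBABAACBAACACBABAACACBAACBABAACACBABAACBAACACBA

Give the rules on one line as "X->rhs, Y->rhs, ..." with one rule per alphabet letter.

A->AC, B->BA, C->BA

  step 2 ⇒ step 3: ACBABAACBAAC ⇒ AC·BA·BA·AC·BA·AC·AC·BA·BA·AC·AC·BA
    A ↦ AC
    B ↦ BA
    C ↦ BA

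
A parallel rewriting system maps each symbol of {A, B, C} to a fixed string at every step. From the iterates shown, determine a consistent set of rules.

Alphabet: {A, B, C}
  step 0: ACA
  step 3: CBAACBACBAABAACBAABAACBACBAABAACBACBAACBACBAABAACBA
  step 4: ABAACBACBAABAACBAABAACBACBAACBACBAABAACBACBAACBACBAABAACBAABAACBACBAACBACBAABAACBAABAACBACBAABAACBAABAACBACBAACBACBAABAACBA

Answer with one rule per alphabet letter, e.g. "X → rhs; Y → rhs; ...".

  step 3 ⇒ step 4: CBAACBACBAABAACBAABAACBACBAABAACBACBAACBACBAABAACBA ⇒ ABA·A·CBA·CBA·ABA·A·CBA·ABA·A·CBA·CBA·A·CBA·CBA·ABA·A·CBA·CBA·A·CBA·CBA·ABA·A·CBA·ABA·A·CBA·CBA·A·CBA·CBA·ABA·A·CBA·ABA·A·CBA·CBA·ABA·A·CBA·ABA·A·CBA·CBA·A·CBA·CBA·ABA·A·CBA
    A ↦ CBA
    B ↦ A
    C ↦ ABA

A->CBA, B->A, C->ABA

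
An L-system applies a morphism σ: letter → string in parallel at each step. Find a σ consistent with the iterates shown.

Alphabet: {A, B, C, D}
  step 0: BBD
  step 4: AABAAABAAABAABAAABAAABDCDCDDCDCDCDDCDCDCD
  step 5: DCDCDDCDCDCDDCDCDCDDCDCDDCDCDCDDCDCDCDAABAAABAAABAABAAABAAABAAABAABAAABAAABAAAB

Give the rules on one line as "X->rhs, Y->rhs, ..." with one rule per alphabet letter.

A->DC, B->D, C->A, D->AAB

  step 4 ⇒ step 5: AABAAABAAABAABAAABAAABDCDCDDCDCDCDDCDCDCD ⇒ DC·DC·D·DC·DC·DC·D·DC·DC·DC·D·DC·DC·D·DC·DC·DC·D·DC·DC·DC·D·AAB·A·AAB·A·AAB·AAB·A·AAB·A·AAB·A·AAB·AAB·A·AAB·A·AAB·A·AAB
    A ↦ DC
    B ↦ D
    C ↦ A
    D ↦ AAB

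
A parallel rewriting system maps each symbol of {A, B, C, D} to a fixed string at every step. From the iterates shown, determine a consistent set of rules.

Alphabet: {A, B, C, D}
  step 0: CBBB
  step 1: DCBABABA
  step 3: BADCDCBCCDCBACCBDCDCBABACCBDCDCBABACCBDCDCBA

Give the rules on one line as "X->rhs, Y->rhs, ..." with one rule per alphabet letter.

  step 0 ⇒ step 1: CBBB ⇒ DC·BA·BA·BA
    B ↦ BA
    C ↦ DC
    A ↦ CCB  (constrained at step 1)
    D ↦ BCC  (constrained at step 1)

A->CCB, B->BA, C->DC, D->BCC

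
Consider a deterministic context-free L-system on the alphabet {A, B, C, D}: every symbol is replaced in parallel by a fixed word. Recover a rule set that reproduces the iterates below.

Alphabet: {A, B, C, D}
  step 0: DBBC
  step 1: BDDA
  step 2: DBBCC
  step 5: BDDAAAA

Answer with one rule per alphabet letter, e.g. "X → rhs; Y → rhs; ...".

A->CC, B->D, C->A, D->B

  step 1 ⇒ step 2: BDDA ⇒ D·B·B·CC
    A ↦ CC
    B ↦ D
    D ↦ B
  step 0 ⇒ step 1: DBBC ⇒ B·D·D·A
    C ↦ A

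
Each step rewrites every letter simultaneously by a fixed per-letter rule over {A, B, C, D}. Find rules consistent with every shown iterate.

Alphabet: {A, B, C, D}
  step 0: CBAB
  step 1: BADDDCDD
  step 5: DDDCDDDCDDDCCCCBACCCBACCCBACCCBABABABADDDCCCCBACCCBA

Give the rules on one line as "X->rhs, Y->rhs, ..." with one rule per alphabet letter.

A->DC, B->DD, C->BA, D->C

  step 0 ⇒ step 1: CBAB ⇒ BA·DD·DC·DD
    A ↦ DC
    B ↦ DD
    C ↦ BA
    D ↦ C  (constrained at step 1)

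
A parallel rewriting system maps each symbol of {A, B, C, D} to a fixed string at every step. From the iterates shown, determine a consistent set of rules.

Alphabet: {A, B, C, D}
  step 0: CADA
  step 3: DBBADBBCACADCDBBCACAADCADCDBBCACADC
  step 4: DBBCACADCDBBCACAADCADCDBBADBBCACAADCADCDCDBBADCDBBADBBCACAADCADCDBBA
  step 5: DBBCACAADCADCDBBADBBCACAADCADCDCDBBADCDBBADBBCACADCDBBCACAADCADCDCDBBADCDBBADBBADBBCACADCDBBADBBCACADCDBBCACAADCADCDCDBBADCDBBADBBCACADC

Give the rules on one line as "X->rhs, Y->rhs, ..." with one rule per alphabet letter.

A->DC, B->CA, C->A, D->DBB

  step 4 ⇒ step 5: DBBCACADCDBBCACAADCADCDBBADBBCACAADCADCDCDBBADCDBBADBBCACAADCADCDBBA ⇒ DBB·CA·CA·A·DC·A·DC·DBB·A·DBB·CA·CA·A·DC·A·DC·DC·DBB·A·DC·DBB·A·DBB·CA·CA·DC·DBB·CA·CA·A·DC·A·DC·DC·DBB·A·DC·DBB·A·DBB·A·DBB·CA·CA·DC·DBB·A·DBB·CA·CA·DC·DBB·CA·CA·A·DC·A·DC·DC·DBB·A·DC·DBB·A·DBB·CA·CA·DC
    A ↦ DC
    B ↦ CA
    C ↦ A
    D ↦ DBB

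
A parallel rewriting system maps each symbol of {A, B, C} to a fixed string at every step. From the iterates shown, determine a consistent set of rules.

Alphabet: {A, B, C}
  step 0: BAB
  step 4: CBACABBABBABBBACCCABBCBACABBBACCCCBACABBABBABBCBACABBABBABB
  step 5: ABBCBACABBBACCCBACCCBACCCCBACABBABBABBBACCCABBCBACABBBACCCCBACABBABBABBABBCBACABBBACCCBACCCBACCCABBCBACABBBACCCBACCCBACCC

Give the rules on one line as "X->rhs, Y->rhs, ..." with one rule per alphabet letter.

A->BAC, B->C, C->ABB

  step 4 ⇒ step 5: CBACABBABBABBBACCCABBCBACABBBACCCCBACABBABBABBCBACABBABBABB ⇒ ABB·C·BAC·ABB·BAC·C·C·BAC·C·C·BAC·C·C·C·BAC·ABB·ABB·ABB·BAC·C·C·ABB·C·BAC·ABB·BAC·C·C·C·BAC·ABB·ABB·ABB·ABB·C·BAC·ABB·BAC·C·C·BAC·C·C·BAC·C·C·ABB·C·BAC·ABB·BAC·C·C·BAC·C·C·BAC·C·C
    A ↦ BAC
    B ↦ C
    C ↦ ABB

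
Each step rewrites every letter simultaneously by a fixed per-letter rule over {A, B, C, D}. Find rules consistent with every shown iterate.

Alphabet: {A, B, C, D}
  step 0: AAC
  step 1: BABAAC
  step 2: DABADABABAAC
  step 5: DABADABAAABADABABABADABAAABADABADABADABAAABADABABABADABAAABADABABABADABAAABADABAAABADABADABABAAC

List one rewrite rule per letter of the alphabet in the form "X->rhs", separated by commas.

  step 1 ⇒ step 2: BABAAC ⇒ DA·BA·DA·BA·BA·AC
    A ↦ BA
    B ↦ DA
    C ↦ AC
    D ↦ AA  (constrained at step 2)

A->BA, B->DA, C->AC, D->AA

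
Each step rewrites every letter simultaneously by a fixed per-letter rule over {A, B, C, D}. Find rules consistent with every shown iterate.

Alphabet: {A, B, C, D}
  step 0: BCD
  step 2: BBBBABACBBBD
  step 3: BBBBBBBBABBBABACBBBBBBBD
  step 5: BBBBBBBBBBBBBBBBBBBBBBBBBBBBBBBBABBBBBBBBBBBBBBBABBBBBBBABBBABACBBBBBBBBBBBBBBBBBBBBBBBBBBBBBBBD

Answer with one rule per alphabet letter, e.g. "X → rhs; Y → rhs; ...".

A->AB, B->BB, C->AC, D->BD

  step 2 ⇒ step 3: BBBBABACBBBD ⇒ BB·BB·BB·BB·AB·BB·AB·AC·BB·BB·BB·BD
    A ↦ AB
    B ↦ BB
    C ↦ AC
    D ↦ BD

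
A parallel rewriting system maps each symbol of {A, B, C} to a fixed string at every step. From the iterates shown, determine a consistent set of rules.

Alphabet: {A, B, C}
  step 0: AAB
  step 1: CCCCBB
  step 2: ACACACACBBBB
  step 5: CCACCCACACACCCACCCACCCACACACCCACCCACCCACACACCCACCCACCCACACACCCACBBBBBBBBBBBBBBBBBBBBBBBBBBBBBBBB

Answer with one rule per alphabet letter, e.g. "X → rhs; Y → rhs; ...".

  step 1 ⇒ step 2: CCCCBB ⇒ AC·AC·AC·AC·BB·BB
    B ↦ BB
    C ↦ AC
  step 0 ⇒ step 1: AAB ⇒ CC·CC·BB
    A ↦ CC

A->CC, B->BB, C->AC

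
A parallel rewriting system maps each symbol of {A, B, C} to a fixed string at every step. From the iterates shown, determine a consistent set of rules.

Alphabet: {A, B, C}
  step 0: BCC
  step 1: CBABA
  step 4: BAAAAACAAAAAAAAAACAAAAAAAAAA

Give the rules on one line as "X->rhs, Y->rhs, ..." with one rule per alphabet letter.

A->AA, B->C, C->BA

  step 0 ⇒ step 1: BCC ⇒ C·BA·BA
    B ↦ C
    C ↦ BA
    A ↦ AA  (constrained at step 1)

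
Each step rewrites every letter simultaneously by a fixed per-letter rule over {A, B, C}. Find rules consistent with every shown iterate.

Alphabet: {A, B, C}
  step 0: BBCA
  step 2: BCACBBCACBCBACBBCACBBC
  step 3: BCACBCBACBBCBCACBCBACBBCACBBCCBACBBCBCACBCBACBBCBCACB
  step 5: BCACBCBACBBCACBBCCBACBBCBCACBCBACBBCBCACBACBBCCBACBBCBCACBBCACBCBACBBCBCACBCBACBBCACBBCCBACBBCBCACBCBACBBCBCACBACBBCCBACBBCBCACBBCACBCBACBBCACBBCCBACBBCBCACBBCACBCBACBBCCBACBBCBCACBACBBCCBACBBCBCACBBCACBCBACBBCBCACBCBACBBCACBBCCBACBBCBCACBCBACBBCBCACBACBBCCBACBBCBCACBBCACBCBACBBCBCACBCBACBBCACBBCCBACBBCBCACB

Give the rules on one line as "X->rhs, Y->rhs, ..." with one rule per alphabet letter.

A->CB, B->BC, C->ACB

  step 2 ⇒ step 3: BCACBBCACBCBACBBCACBBC ⇒ BC·ACB·CB·ACB·BC·BC·ACB·CB·ACB·BC·ACB·BC·CB·ACB·BC·BC·ACB·CB·ACB·BC·BC·ACB
    A ↦ CB
    B ↦ BC
    C ↦ ACB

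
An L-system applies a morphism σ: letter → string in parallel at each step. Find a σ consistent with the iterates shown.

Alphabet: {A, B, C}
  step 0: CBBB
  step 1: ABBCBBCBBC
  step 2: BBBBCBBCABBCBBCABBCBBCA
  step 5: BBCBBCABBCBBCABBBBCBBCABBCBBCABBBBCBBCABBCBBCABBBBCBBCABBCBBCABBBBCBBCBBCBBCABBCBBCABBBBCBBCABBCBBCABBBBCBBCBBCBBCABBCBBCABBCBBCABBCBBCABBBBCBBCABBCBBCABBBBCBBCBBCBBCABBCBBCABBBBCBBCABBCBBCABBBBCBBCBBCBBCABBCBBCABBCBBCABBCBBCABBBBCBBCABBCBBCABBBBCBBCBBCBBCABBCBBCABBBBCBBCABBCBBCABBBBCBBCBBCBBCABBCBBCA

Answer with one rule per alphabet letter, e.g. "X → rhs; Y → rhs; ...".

  step 1 ⇒ step 2: ABBCBBCBBC ⇒ BB·BBC·BBC·A·BBC·BBC·A·BBC·BBC·A
    A ↦ BB
    B ↦ BBC
    C ↦ A

A->BB, B->BBC, C->A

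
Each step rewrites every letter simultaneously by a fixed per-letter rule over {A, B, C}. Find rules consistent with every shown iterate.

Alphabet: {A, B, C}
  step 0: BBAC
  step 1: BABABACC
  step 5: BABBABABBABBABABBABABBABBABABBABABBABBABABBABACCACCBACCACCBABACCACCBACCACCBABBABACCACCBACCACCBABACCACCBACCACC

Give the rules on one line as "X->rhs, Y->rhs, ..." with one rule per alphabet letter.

A->B, B->BA, C->ACC

  step 0 ⇒ step 1: BBAC ⇒ BA·BA·B·ACC
    A ↦ B
    B ↦ BA
    C ↦ ACC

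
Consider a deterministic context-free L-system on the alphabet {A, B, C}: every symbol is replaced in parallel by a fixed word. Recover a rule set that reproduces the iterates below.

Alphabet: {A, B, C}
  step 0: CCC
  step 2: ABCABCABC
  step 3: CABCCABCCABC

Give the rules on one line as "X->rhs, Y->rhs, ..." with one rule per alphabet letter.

  step 2 ⇒ step 3: ABCABCABC ⇒ C·A·BC·C·A·BC·C·A·BC
    A ↦ C
    B ↦ A
    C ↦ BC

A->C, B->A, C->BC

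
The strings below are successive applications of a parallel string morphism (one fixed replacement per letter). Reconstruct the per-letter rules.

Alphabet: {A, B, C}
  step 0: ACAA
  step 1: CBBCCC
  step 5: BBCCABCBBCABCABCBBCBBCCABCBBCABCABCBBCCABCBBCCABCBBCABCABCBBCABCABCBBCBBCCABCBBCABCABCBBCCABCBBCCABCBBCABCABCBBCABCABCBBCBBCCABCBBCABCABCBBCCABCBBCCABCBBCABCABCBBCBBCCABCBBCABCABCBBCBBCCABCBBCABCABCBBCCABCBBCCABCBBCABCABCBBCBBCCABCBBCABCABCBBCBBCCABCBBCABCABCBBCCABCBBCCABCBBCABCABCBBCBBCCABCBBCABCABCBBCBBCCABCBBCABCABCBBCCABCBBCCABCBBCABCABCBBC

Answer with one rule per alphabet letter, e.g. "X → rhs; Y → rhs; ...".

  step 0 ⇒ step 1: ACAA ⇒ C·BBC·C·C
    A ↦ C
    C ↦ BBC
    B ↦ ABC  (constrained at step 1)

A->C, B->ABC, C->BBC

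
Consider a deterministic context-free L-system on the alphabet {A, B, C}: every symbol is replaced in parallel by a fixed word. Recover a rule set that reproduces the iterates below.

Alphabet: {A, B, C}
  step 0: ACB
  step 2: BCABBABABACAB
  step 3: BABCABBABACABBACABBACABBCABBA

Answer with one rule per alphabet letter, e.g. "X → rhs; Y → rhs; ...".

A->CAB, B->BA, C->B

  step 2 ⇒ step 3: BCABBABABACAB ⇒ BA·B·CAB·BA·BA·CAB·BA·CAB·BA·CAB·B·CAB·BA
    A ↦ CAB
    B ↦ BA
    C ↦ B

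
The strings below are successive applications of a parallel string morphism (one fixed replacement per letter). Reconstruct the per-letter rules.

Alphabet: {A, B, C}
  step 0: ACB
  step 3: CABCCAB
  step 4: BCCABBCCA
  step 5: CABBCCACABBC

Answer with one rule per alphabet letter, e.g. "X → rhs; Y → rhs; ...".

  step 4 ⇒ step 5: BCCABBCCA ⇒ CA·B·B·C·CA·CA·B·B·C
    A ↦ C
    B ↦ CA
    C ↦ B

A->C, B->CA, C->B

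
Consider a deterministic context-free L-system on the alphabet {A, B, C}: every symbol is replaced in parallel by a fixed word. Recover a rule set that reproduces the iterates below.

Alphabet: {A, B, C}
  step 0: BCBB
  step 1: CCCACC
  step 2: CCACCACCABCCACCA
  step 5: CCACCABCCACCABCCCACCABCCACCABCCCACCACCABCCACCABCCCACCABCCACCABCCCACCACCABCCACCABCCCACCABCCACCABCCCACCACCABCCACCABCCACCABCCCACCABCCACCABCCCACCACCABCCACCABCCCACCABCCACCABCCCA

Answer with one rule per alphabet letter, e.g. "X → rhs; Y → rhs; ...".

  step 1 ⇒ step 2: CCCACC ⇒ CCA·CCA·CCA·B·CCA·CCA
    A ↦ B
    C ↦ CCA
  step 0 ⇒ step 1: BCBB ⇒ C·CCA·C·C
    B ↦ C

A->B, B->C, C->CCA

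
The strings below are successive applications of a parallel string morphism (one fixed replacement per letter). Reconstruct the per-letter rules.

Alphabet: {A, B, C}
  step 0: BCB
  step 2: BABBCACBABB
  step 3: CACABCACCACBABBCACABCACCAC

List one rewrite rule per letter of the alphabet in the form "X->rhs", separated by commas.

  step 2 ⇒ step 3: BABBCACBABB ⇒ CAC·AB·CAC·CAC·B·AB·B·CAC·AB·CAC·CAC
    A ↦ AB
    B ↦ CAC
    C ↦ B

A->AB, B->CAC, C->B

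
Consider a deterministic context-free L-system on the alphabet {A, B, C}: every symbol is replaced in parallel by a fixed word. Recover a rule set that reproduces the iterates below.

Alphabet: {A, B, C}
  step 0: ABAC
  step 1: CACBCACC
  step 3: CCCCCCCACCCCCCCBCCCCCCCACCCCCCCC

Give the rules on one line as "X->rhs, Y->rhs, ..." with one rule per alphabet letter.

A->CA, B->CB, C->CC

  step 0 ⇒ step 1: ABAC ⇒ CA·CB·CA·CC
    A ↦ CA
    B ↦ CB
    C ↦ CC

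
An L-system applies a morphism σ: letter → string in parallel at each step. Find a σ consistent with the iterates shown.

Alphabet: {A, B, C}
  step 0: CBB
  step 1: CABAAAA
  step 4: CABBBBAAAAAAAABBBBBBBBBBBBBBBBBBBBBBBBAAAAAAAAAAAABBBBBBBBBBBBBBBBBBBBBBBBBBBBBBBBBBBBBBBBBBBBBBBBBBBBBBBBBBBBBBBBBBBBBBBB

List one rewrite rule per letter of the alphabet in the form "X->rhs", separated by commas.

  step 0 ⇒ step 1: CBB ⇒ CAB·AA·AA
    B ↦ AA
    C ↦ CAB
    A ↦ BBB  (constrained at step 1)

A->BBB, B->AA, C->CAB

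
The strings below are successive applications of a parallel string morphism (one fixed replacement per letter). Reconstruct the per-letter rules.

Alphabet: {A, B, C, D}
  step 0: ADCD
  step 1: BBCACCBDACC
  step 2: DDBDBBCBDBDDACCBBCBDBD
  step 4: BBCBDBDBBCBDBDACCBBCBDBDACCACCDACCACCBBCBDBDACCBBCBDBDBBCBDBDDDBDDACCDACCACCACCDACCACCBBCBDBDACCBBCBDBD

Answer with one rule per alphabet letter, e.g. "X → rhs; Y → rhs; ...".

A->BBC, B->D, C->BD, D->ACC

  step 1 ⇒ step 2: BBCACCBDACC ⇒ D·D·BD·BBC·BD·BD·D·ACC·BBC·BD·BD
    A ↦ BBC
    B ↦ D
    C ↦ BD
    D ↦ ACC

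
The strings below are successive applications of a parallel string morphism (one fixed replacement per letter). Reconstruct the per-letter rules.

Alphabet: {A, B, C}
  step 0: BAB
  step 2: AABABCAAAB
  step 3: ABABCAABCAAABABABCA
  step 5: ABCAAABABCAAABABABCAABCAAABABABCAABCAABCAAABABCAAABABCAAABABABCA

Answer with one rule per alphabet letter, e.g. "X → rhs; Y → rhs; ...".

  step 2 ⇒ step 3: AABABCAAAB ⇒ AB·AB·CA·AB·CA·A·AB·AB·AB·CA
    A ↦ AB
    B ↦ CA
    C ↦ A

A->AB, B->CA, C->A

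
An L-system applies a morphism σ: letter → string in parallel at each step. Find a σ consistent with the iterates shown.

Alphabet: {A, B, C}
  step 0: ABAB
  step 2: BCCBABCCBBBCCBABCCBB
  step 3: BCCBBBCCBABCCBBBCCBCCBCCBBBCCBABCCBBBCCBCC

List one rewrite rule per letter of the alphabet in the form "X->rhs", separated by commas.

A->BA, B->BCC, C->B

  step 2 ⇒ step 3: BCCBABCCBBBCCBABCCBB ⇒ BCC·B·B·BCC·BA·BCC·B·B·BCC·BCC·BCC·B·B·BCC·BA·BCC·B·B·BCC·BCC
    A ↦ BA
    B ↦ BCC
    C ↦ B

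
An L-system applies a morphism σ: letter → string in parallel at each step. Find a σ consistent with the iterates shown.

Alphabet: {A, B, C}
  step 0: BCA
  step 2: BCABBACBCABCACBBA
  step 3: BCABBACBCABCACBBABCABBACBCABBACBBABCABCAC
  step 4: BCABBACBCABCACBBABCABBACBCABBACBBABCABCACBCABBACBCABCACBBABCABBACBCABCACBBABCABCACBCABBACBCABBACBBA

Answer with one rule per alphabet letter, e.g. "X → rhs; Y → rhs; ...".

  step 3 ⇒ step 4: BCABBACBCABCACBBABCABBACBCABBACBBABCABCAC ⇒ BCA·BBA·C·BCA·BCA·C·BBA·BCA·BBA·C·BCA·BBA·C·BBA·BCA·BCA·C·BCA·BBA·C·BCA·BCA·C·BBA·BCA·BBA·C·BCA·BCA·C·BBA·BCA·BCA·C·BCA·BBA·C·BCA·BBA·C·BBA
    A ↦ C
    B ↦ BCA
    C ↦ BBA

A->C, B->BCA, C->BBA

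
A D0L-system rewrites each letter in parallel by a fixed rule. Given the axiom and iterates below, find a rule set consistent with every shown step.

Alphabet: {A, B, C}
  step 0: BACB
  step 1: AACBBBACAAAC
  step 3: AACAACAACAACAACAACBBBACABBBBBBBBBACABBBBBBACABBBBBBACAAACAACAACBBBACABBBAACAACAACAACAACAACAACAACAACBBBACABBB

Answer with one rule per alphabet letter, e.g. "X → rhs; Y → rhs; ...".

A->BBB, B->AAC, C->ACA

  step 0 ⇒ step 1: BACB ⇒ AAC·BBB·ACA·AAC
    A ↦ BBB
    B ↦ AAC
    C ↦ ACA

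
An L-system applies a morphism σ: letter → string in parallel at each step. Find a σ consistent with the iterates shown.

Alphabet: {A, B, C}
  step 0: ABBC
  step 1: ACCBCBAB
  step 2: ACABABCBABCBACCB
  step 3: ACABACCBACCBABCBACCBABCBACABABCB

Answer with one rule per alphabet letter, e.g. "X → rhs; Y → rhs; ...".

  step 2 ⇒ step 3: ACABABCBABCBACCB ⇒ AC·AB·AC·CB·AC·CB·AB·CB·AC·CB·AB·CB·AC·AB·AB·CB
    A ↦ AC
    B ↦ CB
    C ↦ AB

A->AC, B->CB, C->AB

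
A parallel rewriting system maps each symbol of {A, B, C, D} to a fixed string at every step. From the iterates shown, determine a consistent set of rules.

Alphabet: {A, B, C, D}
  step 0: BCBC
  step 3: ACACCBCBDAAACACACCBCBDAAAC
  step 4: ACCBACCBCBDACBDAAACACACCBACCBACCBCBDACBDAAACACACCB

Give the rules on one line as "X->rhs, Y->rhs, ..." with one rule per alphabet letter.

A->AC, B->DA, C->CB, D->A

  step 3 ⇒ step 4: ACACCBCBDAAACACACCBCBDAAAC ⇒ AC·CB·AC·CB·CB·DA·CB·DA·A·AC·AC·AC·CB·AC·CB·AC·CB·CB·DA·CB·DA·A·AC·AC·AC·CB
    A ↦ AC
    B ↦ DA
    C ↦ CB
    D ↦ A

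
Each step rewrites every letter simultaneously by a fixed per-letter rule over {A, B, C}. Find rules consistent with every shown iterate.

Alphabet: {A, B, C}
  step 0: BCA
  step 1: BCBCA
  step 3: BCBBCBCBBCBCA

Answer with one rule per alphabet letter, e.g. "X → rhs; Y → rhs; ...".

A->CA, B->BC, C->B

  step 0 ⇒ step 1: BCA ⇒ BC·B·CA
    A ↦ CA
    B ↦ BC
    C ↦ B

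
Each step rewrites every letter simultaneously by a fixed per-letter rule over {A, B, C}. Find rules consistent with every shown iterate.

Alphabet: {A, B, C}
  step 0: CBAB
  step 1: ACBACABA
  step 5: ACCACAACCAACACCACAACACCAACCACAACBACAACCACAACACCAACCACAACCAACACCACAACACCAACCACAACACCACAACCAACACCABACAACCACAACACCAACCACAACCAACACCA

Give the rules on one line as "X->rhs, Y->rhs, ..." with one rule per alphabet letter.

A->CA, B->BA, C->AC

  step 0 ⇒ step 1: CBAB ⇒ AC·BA·CA·BA
    A ↦ CA
    B ↦ BA
    C ↦ AC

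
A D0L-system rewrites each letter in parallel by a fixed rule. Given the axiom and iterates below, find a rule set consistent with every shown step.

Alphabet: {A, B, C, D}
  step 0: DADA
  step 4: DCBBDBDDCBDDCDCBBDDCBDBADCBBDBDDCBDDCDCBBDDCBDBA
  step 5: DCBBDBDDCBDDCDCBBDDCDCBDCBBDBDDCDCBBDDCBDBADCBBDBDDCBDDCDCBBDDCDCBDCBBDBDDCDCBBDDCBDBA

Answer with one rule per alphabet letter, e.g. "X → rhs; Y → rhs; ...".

  step 4 ⇒ step 5: DCBBDBDDCBDDCDCBBDDCBDBADCBBDBDDCBDDCDCBBDDCBDBA ⇒ DC·B·BD·BD·DC·BD·DC·DC·B·BD·DC·DC·B·DC·B·BD·BD·DC·DC·B·BD·DC·BD·BA·DC·B·BD·BD·DC·BD·DC·DC·B·BD·DC·DC·B·DC·B·BD·BD·DC·DC·B·BD·DC·BD·BA
    A ↦ BA
    B ↦ BD
    C ↦ B
    D ↦ DC

A->BA, B->BD, C->B, D->DC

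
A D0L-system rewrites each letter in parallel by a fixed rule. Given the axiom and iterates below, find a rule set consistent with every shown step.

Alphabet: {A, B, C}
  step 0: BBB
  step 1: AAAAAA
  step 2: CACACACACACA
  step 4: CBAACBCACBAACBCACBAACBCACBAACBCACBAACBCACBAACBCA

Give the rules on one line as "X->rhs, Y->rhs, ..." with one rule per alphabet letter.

A->CA, B->AA, C->CB

  step 1 ⇒ step 2: AAAAAA ⇒ CA·CA·CA·CA·CA·CA
    A ↦ CA
  step 0 ⇒ step 1: BBB ⇒ AA·AA·AA
    B ↦ AA
    C ↦ CB  (constrained at step 2)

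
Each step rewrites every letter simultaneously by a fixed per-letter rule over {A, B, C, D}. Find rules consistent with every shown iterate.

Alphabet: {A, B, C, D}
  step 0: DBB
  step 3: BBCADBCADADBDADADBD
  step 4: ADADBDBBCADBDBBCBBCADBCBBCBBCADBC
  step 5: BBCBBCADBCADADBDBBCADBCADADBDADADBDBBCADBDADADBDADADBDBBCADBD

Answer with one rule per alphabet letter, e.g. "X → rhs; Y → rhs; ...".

A->B, B->AD, C->BD, D->BC

  step 4 ⇒ step 5: ADADBDBBCADBDBBCBBCADBCBBCBBCADBC ⇒ B·BC·B·BC·AD·BC·AD·AD·BD·B·BC·AD·BC·AD·AD·BD·AD·AD·BD·B·BC·AD·BD·AD·AD·BD·AD·AD·BD·B·BC·AD·BD
    A ↦ B
    B ↦ AD
    C ↦ BD
    D ↦ BC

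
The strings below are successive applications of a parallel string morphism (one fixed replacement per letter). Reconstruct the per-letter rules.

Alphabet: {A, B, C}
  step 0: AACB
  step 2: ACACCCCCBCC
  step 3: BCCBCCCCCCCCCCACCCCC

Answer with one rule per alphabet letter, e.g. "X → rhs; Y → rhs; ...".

  step 2 ⇒ step 3: ACACCCCCBCC ⇒ B·CC·B·CC·CC·CC·CC·CC·AC·CC·CC
    A ↦ B
    B ↦ AC
    C ↦ CC

A->B, B->AC, C->CC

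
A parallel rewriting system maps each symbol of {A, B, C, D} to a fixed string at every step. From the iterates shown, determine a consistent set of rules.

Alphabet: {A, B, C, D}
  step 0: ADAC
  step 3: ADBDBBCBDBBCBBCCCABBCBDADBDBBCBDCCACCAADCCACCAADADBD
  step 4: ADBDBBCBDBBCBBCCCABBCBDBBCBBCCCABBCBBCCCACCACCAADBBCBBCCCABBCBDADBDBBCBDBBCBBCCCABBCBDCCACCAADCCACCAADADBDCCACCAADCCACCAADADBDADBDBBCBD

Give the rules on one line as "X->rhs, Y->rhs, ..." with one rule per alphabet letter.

A->AD, B->BBC, C->CCA, D->BD

  step 3 ⇒ step 4: ADBDBBCBDBBCBBCCCABBCBDADBDBBCBDCCACCAADCCACCAADADBD ⇒ AD·BD·BBC·BD·BBC·BBC·CCA·BBC·BD·BBC·BBC·CCA·BBC·BBC·CCA·CCA·CCA·AD·BBC·BBC·CCA·BBC·BD·AD·BD·BBC·BD·BBC·BBC·CCA·BBC·BD·CCA·CCA·AD·CCA·CCA·AD·AD·BD·CCA·CCA·AD·CCA·CCA·AD·AD·BD·AD·BD·BBC·BD
    A ↦ AD
    B ↦ BBC
    C ↦ CCA
    D ↦ BD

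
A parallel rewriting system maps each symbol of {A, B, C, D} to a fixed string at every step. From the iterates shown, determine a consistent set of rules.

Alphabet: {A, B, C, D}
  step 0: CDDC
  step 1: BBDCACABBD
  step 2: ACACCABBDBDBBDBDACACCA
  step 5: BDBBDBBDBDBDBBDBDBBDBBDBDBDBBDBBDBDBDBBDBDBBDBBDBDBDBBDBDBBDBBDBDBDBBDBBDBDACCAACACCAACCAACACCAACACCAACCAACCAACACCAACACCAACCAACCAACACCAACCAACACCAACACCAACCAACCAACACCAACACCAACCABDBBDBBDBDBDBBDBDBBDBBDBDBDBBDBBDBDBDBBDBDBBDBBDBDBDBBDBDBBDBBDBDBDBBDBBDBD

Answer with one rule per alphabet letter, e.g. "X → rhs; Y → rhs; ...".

A->BD, B->AC, C->BBD, D->CA

  step 1 ⇒ step 2: BBDCACABBD ⇒ AC·AC·CA·BBD·BD·BBD·BD·AC·AC·CA
    A ↦ BD
    B ↦ AC
    C ↦ BBD
    D ↦ CA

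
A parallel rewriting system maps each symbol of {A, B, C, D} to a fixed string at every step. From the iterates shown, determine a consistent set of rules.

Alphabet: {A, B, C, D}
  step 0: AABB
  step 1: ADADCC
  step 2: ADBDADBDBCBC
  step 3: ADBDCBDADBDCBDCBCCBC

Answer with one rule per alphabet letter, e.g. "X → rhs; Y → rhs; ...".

  step 2 ⇒ step 3: ADBDADBDBCBC ⇒ AD·BD·C·BD·AD·BD·C·BD·C·BC·C·BC
    A ↦ AD
    B ↦ C
    C ↦ BC
    D ↦ BD

A->AD, B->C, C->BC, D->BD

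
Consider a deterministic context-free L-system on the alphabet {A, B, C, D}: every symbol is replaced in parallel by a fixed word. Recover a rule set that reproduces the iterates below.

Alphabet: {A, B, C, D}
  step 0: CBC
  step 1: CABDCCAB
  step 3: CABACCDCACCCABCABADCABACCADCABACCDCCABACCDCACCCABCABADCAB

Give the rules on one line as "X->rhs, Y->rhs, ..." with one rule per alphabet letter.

  step 0 ⇒ step 1: CBC ⇒ CAB·DC·CAB
    B ↦ DC
    C ↦ CAB
    A ↦ ACC  (constrained at step 1)
    D ↦ AD  (constrained at step 1)

A->ACC, B->DC, C->CAB, D->AD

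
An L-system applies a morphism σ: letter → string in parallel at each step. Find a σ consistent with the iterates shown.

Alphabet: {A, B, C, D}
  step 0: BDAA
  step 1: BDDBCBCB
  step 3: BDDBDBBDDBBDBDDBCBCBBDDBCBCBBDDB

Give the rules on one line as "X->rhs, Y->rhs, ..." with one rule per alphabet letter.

A->CB, B->BD, C->AA, D->DB

  step 0 ⇒ step 1: BDAA ⇒ BD·DB·CB·CB
    A ↦ CB
    B ↦ BD
    D ↦ DB
    C ↦ AA  (constrained at step 1)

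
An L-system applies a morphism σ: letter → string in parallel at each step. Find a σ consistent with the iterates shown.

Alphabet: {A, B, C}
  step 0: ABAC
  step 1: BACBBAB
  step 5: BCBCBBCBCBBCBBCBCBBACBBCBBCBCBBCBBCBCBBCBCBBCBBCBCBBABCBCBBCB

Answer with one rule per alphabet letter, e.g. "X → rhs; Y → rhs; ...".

A->BA, B->CB, C->B

  step 0 ⇒ step 1: ABAC ⇒ BA·CB·BA·B
    A ↦ BA
    B ↦ CB
    C ↦ B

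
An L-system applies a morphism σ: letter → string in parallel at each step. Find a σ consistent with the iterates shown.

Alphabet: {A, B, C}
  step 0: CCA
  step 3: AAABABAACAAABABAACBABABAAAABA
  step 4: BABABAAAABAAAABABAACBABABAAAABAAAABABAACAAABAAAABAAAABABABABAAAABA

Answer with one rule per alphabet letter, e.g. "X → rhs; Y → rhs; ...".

A->BA, B->AAA, C->AC

  step 3 ⇒ step 4: AAABABAACAAABABAACBABABAAAABA ⇒ BA·BA·BA·AAA·BA·AAA·BA·BA·AC·BA·BA·BA·AAA·BA·AAA·BA·BA·AC·AAA·BA·AAA·BA·AAA·BA·BA·BA·BA·AAA·BA
    A ↦ BA
    B ↦ AAA
    C ↦ AC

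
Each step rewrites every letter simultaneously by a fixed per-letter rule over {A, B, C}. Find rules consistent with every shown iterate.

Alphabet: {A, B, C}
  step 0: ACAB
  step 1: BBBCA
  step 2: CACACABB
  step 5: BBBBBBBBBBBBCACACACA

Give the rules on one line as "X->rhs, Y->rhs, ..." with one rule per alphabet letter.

  step 1 ⇒ step 2: BBBCA ⇒ CA·CA·CA·B·B
    A ↦ B
    B ↦ CA
    C ↦ B

A->B, B->CA, C->B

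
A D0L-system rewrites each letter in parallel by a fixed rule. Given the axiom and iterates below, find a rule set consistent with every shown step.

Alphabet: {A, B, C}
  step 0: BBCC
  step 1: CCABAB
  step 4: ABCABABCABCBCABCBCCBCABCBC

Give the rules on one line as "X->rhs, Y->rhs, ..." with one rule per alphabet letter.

  step 0 ⇒ step 1: BBCC ⇒ C·C·AB·AB
    B ↦ C
    C ↦ AB
    A ↦ CB  (constrained at step 1)

A->CB, B->C, C->AB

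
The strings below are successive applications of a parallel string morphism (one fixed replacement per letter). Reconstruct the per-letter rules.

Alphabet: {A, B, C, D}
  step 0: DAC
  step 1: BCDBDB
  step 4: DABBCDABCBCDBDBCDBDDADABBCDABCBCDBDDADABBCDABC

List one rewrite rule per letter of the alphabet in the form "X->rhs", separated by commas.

A->DBD, B->DA, C->B, D->BC

  step 0 ⇒ step 1: DAC ⇒ BC·DBD·B
    A ↦ DBD
    C ↦ B
    D ↦ BC
    B ↦ DA  (constrained at step 1)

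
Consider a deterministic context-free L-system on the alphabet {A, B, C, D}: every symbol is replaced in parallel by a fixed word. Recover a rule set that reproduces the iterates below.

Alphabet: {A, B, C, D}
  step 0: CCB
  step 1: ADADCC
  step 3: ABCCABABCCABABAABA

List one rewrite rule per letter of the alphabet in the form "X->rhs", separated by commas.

  step 0 ⇒ step 1: CCB ⇒ AD·AD·CC
    B ↦ CC
    C ↦ AD
    A ↦ AB  (constrained at step 1)
    D ↦ A  (constrained at step 1)

A->AB, B->CC, C->AD, D->A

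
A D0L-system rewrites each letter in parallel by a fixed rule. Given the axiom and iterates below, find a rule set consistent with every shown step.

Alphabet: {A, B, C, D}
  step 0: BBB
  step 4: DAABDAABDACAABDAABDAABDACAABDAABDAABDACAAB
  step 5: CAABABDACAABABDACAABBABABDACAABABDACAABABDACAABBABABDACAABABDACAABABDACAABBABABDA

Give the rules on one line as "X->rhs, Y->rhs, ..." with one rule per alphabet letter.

A->AB, B->DA, C->B, D->CA

  step 4 ⇒ step 5: DAABDAABDACAABDAABDAABDACAABDAABDAABDACAAB ⇒ CA·AB·AB·DA·CA·AB·AB·DA·CA·AB·B·AB·AB·DA·CA·AB·AB·DA·CA·AB·AB·DA·CA·AB·B·AB·AB·DA·CA·AB·AB·DA·CA·AB·AB·DA·CA·AB·B·AB·AB·DA
    A ↦ AB
    B ↦ DA
    C ↦ B
    D ↦ CA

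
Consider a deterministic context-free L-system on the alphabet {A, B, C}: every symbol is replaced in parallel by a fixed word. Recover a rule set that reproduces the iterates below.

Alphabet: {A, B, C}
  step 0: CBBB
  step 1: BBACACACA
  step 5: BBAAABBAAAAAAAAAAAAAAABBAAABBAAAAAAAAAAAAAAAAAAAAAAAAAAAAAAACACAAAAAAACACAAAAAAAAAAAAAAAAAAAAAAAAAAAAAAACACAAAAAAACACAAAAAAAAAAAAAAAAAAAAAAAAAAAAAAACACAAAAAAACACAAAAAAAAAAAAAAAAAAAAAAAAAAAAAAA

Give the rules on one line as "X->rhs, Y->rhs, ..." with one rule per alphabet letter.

A->AA, B->CA, C->BBA

  step 0 ⇒ step 1: CBBB ⇒ BBA·CA·CA·CA
    B ↦ CA
    C ↦ BBA
    A ↦ AA  (constrained at step 1)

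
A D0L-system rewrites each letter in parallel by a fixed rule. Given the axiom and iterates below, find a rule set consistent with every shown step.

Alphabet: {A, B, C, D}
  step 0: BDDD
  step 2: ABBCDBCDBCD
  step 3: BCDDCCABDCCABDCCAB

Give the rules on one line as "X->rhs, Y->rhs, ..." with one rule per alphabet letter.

A->BC, B->D, C->CC, D->AB

  step 2 ⇒ step 3: ABBCDBCDBCD ⇒ BC·D·D·CC·AB·D·CC·AB·D·CC·AB
    A ↦ BC
    B ↦ D
    C ↦ CC
    D ↦ AB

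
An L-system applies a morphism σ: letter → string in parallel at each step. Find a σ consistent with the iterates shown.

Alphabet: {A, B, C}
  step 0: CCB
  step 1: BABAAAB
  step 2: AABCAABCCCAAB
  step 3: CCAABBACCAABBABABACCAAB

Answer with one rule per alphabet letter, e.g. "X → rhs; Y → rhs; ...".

  step 2 ⇒ step 3: AABCAABCCCAAB ⇒ C·C·AAB·BA·C·C·AAB·BA·BA·BA·C·C·AAB
    A ↦ C
    B ↦ AAB
    C ↦ BA

A->C, B->AAB, C->BA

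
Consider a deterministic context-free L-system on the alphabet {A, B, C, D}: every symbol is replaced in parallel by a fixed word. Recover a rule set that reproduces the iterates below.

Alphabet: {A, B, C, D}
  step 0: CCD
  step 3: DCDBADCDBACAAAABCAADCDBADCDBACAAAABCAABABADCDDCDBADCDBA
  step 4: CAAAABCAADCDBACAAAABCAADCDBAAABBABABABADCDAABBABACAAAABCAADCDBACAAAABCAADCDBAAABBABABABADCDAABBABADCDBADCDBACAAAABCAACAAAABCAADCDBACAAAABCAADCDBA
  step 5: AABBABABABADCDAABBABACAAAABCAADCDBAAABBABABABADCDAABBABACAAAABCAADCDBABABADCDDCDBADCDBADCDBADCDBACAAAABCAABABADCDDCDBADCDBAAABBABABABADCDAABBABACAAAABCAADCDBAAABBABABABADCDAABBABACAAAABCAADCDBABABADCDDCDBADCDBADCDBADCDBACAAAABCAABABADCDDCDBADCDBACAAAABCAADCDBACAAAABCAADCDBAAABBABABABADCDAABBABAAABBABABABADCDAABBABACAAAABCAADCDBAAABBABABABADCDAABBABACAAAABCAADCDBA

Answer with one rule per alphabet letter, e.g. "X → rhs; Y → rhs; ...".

  step 4 ⇒ step 5: CAAAABCAADCDBACAAAABCAADCDBAAABBABABABADCDAABBABACAAAABCAADCDBACAAAABCAADCDBAAABBABABABADCDAABBABADCDBADCDBACAAAABCAACAAAABCAADCDBACAAAABCAADCDBA ⇒ AAB·BA·BA·BA·BA·DCD·AAB·BA·BA·CAA·AAB·CAA·DCD·BA·AAB·BA·BA·BA·BA·DCD·AAB·BA·BA·CAA·AAB·CAA·DCD·BA·BA·BA·DCD·DCD·BA·DCD·BA·DCD·BA·DCD·BA·CAA·AAB·CAA·BA·BA·DCD·DCD·BA·DCD·BA·AAB·BA·BA·BA·BA·DCD·AAB·BA·BA·CAA·AAB·CAA·DCD·BA·AAB·BA·BA·BA·BA·DCD·AAB·BA·BA·CAA·AAB·CAA·DCD·BA·BA·BA·DCD·DCD·BA·DCD·BA·DCD·BA·DCD·BA·CAA·AAB·CAA·BA·BA·DCD·DCD·BA·DCD·BA·CAA·AAB·CAA·DCD·BA·CAA·AAB·CAA·DCD·BA·AAB·BA·BA·BA·BA·DCD·AAB·BA·BA·AAB·BA·BA·BA·BA·DCD·AAB·BA·BA·CAA·AAB·CAA·DCD·BA·AAB·BA·BA·BA·BA·DCD·AAB·BA·BA·CAA·AAB·CAA·DCD·BA
    A ↦ BA
    B ↦ DCD
    C ↦ AAB
    D ↦ CAA

A->BA, B->DCD, C->AAB, D->CAA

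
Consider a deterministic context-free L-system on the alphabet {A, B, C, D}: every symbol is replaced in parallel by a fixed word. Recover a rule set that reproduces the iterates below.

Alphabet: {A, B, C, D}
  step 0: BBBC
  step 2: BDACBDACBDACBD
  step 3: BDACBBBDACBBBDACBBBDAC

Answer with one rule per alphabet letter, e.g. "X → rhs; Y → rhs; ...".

  step 2 ⇒ step 3: BDACBDACBDACBD ⇒ BD·AC·B·B·BD·AC·B·B·BD·AC·B·B·BD·AC
    A ↦ B
    B ↦ BD
    C ↦ B
    D ↦ AC

A->B, B->BD, C->B, D->AC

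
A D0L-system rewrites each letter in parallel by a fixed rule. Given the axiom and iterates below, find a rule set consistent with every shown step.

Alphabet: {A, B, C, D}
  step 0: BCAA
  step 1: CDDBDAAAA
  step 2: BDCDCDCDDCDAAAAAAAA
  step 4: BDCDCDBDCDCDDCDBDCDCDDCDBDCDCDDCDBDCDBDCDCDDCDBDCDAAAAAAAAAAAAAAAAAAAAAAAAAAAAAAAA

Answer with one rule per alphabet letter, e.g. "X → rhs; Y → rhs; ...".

A->AA, B->CDD, C->BD, D->CD

  step 1 ⇒ step 2: CDDBDAAAA ⇒ BD·CD·CD·CDD·CD·AA·AA·AA·AA
    A ↦ AA
    B ↦ CDD
    C ↦ BD
    D ↦ CD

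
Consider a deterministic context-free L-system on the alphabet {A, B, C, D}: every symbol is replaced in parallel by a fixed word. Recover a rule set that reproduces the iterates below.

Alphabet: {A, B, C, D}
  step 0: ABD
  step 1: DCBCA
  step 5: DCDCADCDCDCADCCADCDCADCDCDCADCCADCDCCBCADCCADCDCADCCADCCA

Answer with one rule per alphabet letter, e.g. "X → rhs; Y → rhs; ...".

A->D, B->CB, C->DC, D->CA

  step 0 ⇒ step 1: ABD ⇒ D·CB·CA
    A ↦ D
    B ↦ CB
    D ↦ CA
    C ↦ DC  (constrained at step 1)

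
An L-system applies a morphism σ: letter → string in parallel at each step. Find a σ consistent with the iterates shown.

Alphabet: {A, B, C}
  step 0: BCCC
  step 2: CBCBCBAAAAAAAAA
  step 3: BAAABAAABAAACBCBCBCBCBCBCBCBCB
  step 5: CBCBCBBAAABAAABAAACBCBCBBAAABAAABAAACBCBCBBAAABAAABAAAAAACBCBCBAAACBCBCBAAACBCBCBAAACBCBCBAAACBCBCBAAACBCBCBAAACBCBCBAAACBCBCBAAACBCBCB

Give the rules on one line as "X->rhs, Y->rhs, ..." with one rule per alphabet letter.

A->CB, B->AAA, C->B

  step 2 ⇒ step 3: CBCBCBAAAAAAAAA ⇒ B·AAA·B·AAA·B·AAA·CB·CB·CB·CB·CB·CB·CB·CB·CB
    A ↦ CB
    B ↦ AAA
    C ↦ B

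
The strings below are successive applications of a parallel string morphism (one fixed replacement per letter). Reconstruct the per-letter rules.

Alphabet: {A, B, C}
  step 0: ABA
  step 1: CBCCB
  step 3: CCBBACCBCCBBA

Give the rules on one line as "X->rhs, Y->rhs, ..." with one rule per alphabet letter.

A->CB, B->C, C->BA

  step 0 ⇒ step 1: ABA ⇒ CB·C·CB
    A ↦ CB
    B ↦ C
    C ↦ BA  (constrained at step 1)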